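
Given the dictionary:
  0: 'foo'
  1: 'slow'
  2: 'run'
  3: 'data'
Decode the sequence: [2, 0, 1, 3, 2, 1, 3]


Look up each index in the dictionary:
  2 -> 'run'
  0 -> 'foo'
  1 -> 'slow'
  3 -> 'data'
  2 -> 'run'
  1 -> 'slow'
  3 -> 'data'

Decoded: "run foo slow data run slow data"


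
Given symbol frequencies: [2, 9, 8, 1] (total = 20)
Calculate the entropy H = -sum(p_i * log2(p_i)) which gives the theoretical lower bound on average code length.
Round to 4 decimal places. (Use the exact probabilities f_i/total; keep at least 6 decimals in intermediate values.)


Per-symbol terms -p_i * log2(p_i) with p_i = f_i/20:
  p = 2/20 = 0.100000: log2(p) = -3.321928, -p*log2(p) = 0.332193
  p = 9/20 = 0.450000: log2(p) = -1.152003, -p*log2(p) = 0.518401
  p = 8/20 = 0.400000: log2(p) = -1.321928, -p*log2(p) = 0.528771
  p = 1/20 = 0.050000: log2(p) = -4.321928, -p*log2(p) = 0.216096
H = 0.332193 + 0.518401 + 0.528771 + 0.216096 = 1.595461

H = 1.5955 bits/symbol


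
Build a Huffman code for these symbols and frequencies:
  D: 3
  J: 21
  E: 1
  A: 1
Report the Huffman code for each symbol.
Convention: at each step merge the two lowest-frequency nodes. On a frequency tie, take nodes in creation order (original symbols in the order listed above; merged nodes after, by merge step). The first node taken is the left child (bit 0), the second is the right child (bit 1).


Huffman tree construction:
Step 1: Merge E(1) + A(1) = 2
Step 2: Merge (E+A)(2) + D(3) = 5
Step 3: Merge ((E+A)+D)(5) + J(21) = 26
Read each symbol's code off the tree from the root (left child = 0, right child = 1).

Codes:
  D: 01 (length 2)
  J: 1 (length 1)
  E: 000 (length 3)
  A: 001 (length 3)
Average code length: 33/26 = 1.2692 bits/symbol


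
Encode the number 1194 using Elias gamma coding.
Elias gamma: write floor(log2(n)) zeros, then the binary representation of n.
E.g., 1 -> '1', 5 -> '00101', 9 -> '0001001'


num_bits = floor(log2(1194)) + 1 = 11
leading_zeros = num_bits - 1 = 10
binary(1194) = 10010101010

Elias gamma(1194) = '0000000000' + '10010101010' = 000000000010010101010 (21 bits)


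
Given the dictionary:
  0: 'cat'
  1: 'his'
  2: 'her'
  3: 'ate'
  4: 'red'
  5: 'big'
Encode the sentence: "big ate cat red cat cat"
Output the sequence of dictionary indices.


Look up each word in the dictionary:
  'big' -> 5
  'ate' -> 3
  'cat' -> 0
  'red' -> 4
  'cat' -> 0
  'cat' -> 0

Encoded: [5, 3, 0, 4, 0, 0]


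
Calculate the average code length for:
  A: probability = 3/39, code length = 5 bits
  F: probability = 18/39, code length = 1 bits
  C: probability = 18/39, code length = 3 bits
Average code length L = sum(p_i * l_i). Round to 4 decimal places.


Weighted contributions p_i * l_i:
  A: (3/39) * 5 = 15/39
  F: (18/39) * 1 = 18/39
  C: (18/39) * 3 = 54/39
Sum = (15 + 18 + 54)/39 = 87/39

L = 87/39 = 2.2308 bits/symbol


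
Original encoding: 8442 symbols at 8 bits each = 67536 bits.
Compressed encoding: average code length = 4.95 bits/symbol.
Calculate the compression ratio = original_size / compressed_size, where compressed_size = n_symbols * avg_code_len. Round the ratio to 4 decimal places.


original_size = n_symbols * orig_bits = 8442 * 8 = 67536 bits
compressed_size = n_symbols * avg_code_len = 8442 * 4.95 = 41787.9 bits
ratio = original_size / compressed_size = 67536 / 41787.9 = 1.6162

Compression ratio = 1.6162


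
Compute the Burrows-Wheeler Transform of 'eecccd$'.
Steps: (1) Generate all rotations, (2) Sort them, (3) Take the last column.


Rotations (sorted):
  0: $eecccd -> last char: d
  1: cccd$ee -> last char: e
  2: ccd$eec -> last char: c
  3: cd$eecc -> last char: c
  4: d$eeccc -> last char: c
  5: ecccd$e -> last char: e
  6: eecccd$ -> last char: $


BWT = deccce$


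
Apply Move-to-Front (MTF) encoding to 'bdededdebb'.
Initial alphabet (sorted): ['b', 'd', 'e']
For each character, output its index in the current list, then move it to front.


MTF encoding:
'b': index 0 in ['b', 'd', 'e'] -> ['b', 'd', 'e']
'd': index 1 in ['b', 'd', 'e'] -> ['d', 'b', 'e']
'e': index 2 in ['d', 'b', 'e'] -> ['e', 'd', 'b']
'd': index 1 in ['e', 'd', 'b'] -> ['d', 'e', 'b']
'e': index 1 in ['d', 'e', 'b'] -> ['e', 'd', 'b']
'd': index 1 in ['e', 'd', 'b'] -> ['d', 'e', 'b']
'd': index 0 in ['d', 'e', 'b'] -> ['d', 'e', 'b']
'e': index 1 in ['d', 'e', 'b'] -> ['e', 'd', 'b']
'b': index 2 in ['e', 'd', 'b'] -> ['b', 'e', 'd']
'b': index 0 in ['b', 'e', 'd'] -> ['b', 'e', 'd']


Output: [0, 1, 2, 1, 1, 1, 0, 1, 2, 0]


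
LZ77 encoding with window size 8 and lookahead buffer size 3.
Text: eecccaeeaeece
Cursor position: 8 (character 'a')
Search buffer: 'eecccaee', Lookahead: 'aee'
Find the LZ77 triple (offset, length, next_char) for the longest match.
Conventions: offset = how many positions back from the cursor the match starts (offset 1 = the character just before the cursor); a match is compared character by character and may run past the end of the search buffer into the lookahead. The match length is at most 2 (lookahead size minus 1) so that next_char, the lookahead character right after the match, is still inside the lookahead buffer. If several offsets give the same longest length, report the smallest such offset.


Try each offset into the search buffer:
  offset=1 (pos 7, char 'e'): match length 0
  offset=2 (pos 6, char 'e'): match length 0
  offset=3 (pos 5, char 'a'): match length 2
  offset=4 (pos 4, char 'c'): match length 0
  offset=5 (pos 3, char 'c'): match length 0
  offset=6 (pos 2, char 'c'): match length 0
  offset=7 (pos 1, char 'e'): match length 0
  offset=8 (pos 0, char 'e'): match length 0
Longest match has length 2 at offset 3.
next_char = character at position 8 + 2 = 10 -> 'e'

Best match: offset=3, length=2 (matching 'ae' starting at position 5)
LZ77 triple: (3, 2, 'e')


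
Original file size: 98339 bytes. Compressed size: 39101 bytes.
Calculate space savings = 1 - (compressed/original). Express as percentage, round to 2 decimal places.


ratio = compressed/original = 39101/98339 = 0.397614
savings = 1 - ratio = 1 - 0.397614 = 0.602386
as a percentage: 0.602386 * 100 = 60.24%

Space savings = 1 - 39101/98339 = 60.24%


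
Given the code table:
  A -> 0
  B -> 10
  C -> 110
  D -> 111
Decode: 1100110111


Decoding:
110 -> C
0 -> A
110 -> C
111 -> D


Result: CACD


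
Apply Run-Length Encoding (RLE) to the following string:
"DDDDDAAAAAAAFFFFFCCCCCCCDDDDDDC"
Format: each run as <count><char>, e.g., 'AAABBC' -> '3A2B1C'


Scanning runs left to right:
  i=0: run of 'D' x 5 -> '5D'
  i=5: run of 'A' x 7 -> '7A'
  i=12: run of 'F' x 5 -> '5F'
  i=17: run of 'C' x 7 -> '7C'
  i=24: run of 'D' x 6 -> '6D'
  i=30: run of 'C' x 1 -> '1C'

RLE = 5D7A5F7C6D1C


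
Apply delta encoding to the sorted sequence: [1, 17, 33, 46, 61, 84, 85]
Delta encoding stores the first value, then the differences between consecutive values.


First value: 1
Deltas:
  17 - 1 = 16
  33 - 17 = 16
  46 - 33 = 13
  61 - 46 = 15
  84 - 61 = 23
  85 - 84 = 1


Delta encoded: [1, 16, 16, 13, 15, 23, 1]


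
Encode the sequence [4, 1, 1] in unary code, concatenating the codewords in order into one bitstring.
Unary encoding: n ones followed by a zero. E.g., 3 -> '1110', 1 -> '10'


Encode each number as n ones followed by a terminating 0:
  4 -> 11110 (5 bits)
  1 -> 10 (2 bits)
  1 -> 10 (2 bits)
Total length = 5 + 2 + 2 = 9 bits.

Unary([4, 1, 1]) = 111101010 (9 bits)


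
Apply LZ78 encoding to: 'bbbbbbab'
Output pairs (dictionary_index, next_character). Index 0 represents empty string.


LZ78 encoding steps:
Dictionary: {0: ''}
Step 1: w='' (idx 0), next='b' -> output (0, 'b'), add 'b' as idx 1
Step 2: w='b' (idx 1), next='b' -> output (1, 'b'), add 'bb' as idx 2
Step 3: w='bb' (idx 2), next='b' -> output (2, 'b'), add 'bbb' as idx 3
Step 4: w='' (idx 0), next='a' -> output (0, 'a'), add 'a' as idx 4
Step 5: w='b' (idx 1), end of input -> output (1, '')


Encoded: [(0, 'b'), (1, 'b'), (2, 'b'), (0, 'a'), (1, '')]


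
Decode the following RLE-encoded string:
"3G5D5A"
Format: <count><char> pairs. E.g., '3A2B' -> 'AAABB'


Expanding each <count><char> pair:
  3G -> 'GGG'
  5D -> 'DDDDD'
  5A -> 'AAAAA'

Decoded = GGGDDDDDAAAAA


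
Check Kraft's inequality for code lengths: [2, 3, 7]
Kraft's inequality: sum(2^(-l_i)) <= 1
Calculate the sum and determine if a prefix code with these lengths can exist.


Sum = 2^(-2) + 2^(-3) + 2^(-7)
    = 0.25 + 0.125 + 0.0078125
    = 49/128 = 0.3828125
Since 0.3828125 <= 1, Kraft's inequality IS satisfied.
A prefix code with these lengths CAN exist.

Kraft sum = 0.3828125. Satisfied.


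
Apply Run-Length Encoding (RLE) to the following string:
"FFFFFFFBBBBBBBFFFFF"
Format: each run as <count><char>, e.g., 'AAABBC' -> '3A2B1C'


Scanning runs left to right:
  i=0: run of 'F' x 7 -> '7F'
  i=7: run of 'B' x 7 -> '7B'
  i=14: run of 'F' x 5 -> '5F'

RLE = 7F7B5F


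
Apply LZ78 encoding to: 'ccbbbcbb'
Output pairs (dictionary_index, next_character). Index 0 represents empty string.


LZ78 encoding steps:
Dictionary: {0: ''}
Step 1: w='' (idx 0), next='c' -> output (0, 'c'), add 'c' as idx 1
Step 2: w='c' (idx 1), next='b' -> output (1, 'b'), add 'cb' as idx 2
Step 3: w='' (idx 0), next='b' -> output (0, 'b'), add 'b' as idx 3
Step 4: w='b' (idx 3), next='c' -> output (3, 'c'), add 'bc' as idx 4
Step 5: w='b' (idx 3), next='b' -> output (3, 'b'), add 'bb' as idx 5


Encoded: [(0, 'c'), (1, 'b'), (0, 'b'), (3, 'c'), (3, 'b')]


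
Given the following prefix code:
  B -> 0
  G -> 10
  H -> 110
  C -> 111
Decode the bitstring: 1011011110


Decoding step by step:
Bits 10 -> G
Bits 110 -> H
Bits 111 -> C
Bits 10 -> G


Decoded message: GHCG


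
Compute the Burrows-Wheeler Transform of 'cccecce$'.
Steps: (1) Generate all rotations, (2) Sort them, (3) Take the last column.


Rotations (sorted):
  0: $cccecce -> last char: e
  1: cccecce$ -> last char: $
  2: cce$ccce -> last char: e
  3: ccecce$c -> last char: c
  4: ce$cccec -> last char: c
  5: cecce$cc -> last char: c
  6: e$cccecc -> last char: c
  7: ecce$ccc -> last char: c


BWT = e$eccccc


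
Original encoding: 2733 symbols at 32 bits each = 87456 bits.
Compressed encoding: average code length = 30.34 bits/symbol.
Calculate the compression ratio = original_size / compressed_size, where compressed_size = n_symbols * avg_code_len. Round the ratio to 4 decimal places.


original_size = n_symbols * orig_bits = 2733 * 32 = 87456 bits
compressed_size = n_symbols * avg_code_len = 2733 * 30.34 = 82919.22 bits
ratio = original_size / compressed_size = 87456 / 82919.22 = 1.0547

Compression ratio = 1.0547


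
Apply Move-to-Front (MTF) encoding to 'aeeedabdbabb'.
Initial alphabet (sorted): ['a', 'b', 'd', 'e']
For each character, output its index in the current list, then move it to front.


MTF encoding:
'a': index 0 in ['a', 'b', 'd', 'e'] -> ['a', 'b', 'd', 'e']
'e': index 3 in ['a', 'b', 'd', 'e'] -> ['e', 'a', 'b', 'd']
'e': index 0 in ['e', 'a', 'b', 'd'] -> ['e', 'a', 'b', 'd']
'e': index 0 in ['e', 'a', 'b', 'd'] -> ['e', 'a', 'b', 'd']
'd': index 3 in ['e', 'a', 'b', 'd'] -> ['d', 'e', 'a', 'b']
'a': index 2 in ['d', 'e', 'a', 'b'] -> ['a', 'd', 'e', 'b']
'b': index 3 in ['a', 'd', 'e', 'b'] -> ['b', 'a', 'd', 'e']
'd': index 2 in ['b', 'a', 'd', 'e'] -> ['d', 'b', 'a', 'e']
'b': index 1 in ['d', 'b', 'a', 'e'] -> ['b', 'd', 'a', 'e']
'a': index 2 in ['b', 'd', 'a', 'e'] -> ['a', 'b', 'd', 'e']
'b': index 1 in ['a', 'b', 'd', 'e'] -> ['b', 'a', 'd', 'e']
'b': index 0 in ['b', 'a', 'd', 'e'] -> ['b', 'a', 'd', 'e']


Output: [0, 3, 0, 0, 3, 2, 3, 2, 1, 2, 1, 0]


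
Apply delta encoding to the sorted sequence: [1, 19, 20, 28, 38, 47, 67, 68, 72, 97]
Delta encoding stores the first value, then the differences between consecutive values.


First value: 1
Deltas:
  19 - 1 = 18
  20 - 19 = 1
  28 - 20 = 8
  38 - 28 = 10
  47 - 38 = 9
  67 - 47 = 20
  68 - 67 = 1
  72 - 68 = 4
  97 - 72 = 25


Delta encoded: [1, 18, 1, 8, 10, 9, 20, 1, 4, 25]


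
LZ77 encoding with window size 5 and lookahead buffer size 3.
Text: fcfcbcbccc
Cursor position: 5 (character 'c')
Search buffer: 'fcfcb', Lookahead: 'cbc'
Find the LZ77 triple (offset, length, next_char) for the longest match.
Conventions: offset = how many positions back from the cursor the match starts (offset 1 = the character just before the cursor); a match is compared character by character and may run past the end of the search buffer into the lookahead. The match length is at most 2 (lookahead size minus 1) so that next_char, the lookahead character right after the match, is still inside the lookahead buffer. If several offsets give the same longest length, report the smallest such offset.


Try each offset into the search buffer:
  offset=1 (pos 4, char 'b'): match length 0
  offset=2 (pos 3, char 'c'): match length 2
  offset=3 (pos 2, char 'f'): match length 0
  offset=4 (pos 1, char 'c'): match length 1
  offset=5 (pos 0, char 'f'): match length 0
Longest match has length 2 at offset 2.
next_char = character at position 5 + 2 = 7 -> 'c'

Best match: offset=2, length=2 (matching 'cb' starting at position 3)
LZ77 triple: (2, 2, 'c')


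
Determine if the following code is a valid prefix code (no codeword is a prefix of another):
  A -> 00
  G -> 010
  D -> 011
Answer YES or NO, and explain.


Checking each pair (does one codeword prefix another?):
  A='00' vs G='010': no prefix
  A='00' vs D='011': no prefix
  G='010' vs A='00': no prefix
  G='010' vs D='011': no prefix
  D='011' vs A='00': no prefix
  D='011' vs G='010': no prefix
No violation found over all pairs.

YES -- this is a valid prefix code. No codeword is a prefix of any other codeword.


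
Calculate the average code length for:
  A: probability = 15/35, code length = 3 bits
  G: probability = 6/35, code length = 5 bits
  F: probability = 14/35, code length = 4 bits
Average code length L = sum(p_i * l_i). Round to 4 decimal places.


Weighted contributions p_i * l_i:
  A: (15/35) * 3 = 45/35
  G: (6/35) * 5 = 30/35
  F: (14/35) * 4 = 56/35
Sum = (45 + 30 + 56)/35 = 131/35

L = 131/35 = 3.7429 bits/symbol


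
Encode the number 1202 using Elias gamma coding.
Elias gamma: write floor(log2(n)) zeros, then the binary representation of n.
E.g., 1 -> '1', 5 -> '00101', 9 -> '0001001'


num_bits = floor(log2(1202)) + 1 = 11
leading_zeros = num_bits - 1 = 10
binary(1202) = 10010110010

Elias gamma(1202) = '0000000000' + '10010110010' = 000000000010010110010 (21 bits)


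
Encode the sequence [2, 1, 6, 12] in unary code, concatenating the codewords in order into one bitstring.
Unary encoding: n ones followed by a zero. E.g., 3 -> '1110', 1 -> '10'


Encode each number as n ones followed by a terminating 0:
  2 -> 110 (3 bits)
  1 -> 10 (2 bits)
  6 -> 1111110 (7 bits)
  12 -> 1111111111110 (13 bits)
Total length = 3 + 2 + 7 + 13 = 25 bits.

Unary([2, 1, 6, 12]) = 1101011111101111111111110 (25 bits)


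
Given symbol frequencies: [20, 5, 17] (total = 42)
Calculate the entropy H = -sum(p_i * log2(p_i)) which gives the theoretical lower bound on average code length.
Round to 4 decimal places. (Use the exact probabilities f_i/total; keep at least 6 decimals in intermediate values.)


Per-symbol terms -p_i * log2(p_i) with p_i = f_i/42:
  p = 20/42 = 0.476190: log2(p) = -1.070389, -p*log2(p) = 0.509709
  p = 5/42 = 0.119048: log2(p) = -3.070389, -p*log2(p) = 0.365523
  p = 17/42 = 0.404762: log2(p) = -1.304855, -p*log2(p) = 0.528155
H = 0.509709 + 0.365523 + 0.528155 = 1.403387

H = 1.4034 bits/symbol


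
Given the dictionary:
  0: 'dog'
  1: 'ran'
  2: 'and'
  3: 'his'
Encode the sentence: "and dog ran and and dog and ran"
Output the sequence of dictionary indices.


Look up each word in the dictionary:
  'and' -> 2
  'dog' -> 0
  'ran' -> 1
  'and' -> 2
  'and' -> 2
  'dog' -> 0
  'and' -> 2
  'ran' -> 1

Encoded: [2, 0, 1, 2, 2, 0, 2, 1]


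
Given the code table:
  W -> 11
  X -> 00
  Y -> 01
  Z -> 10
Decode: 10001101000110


Decoding:
10 -> Z
00 -> X
11 -> W
01 -> Y
00 -> X
01 -> Y
10 -> Z


Result: ZXWYXYZ


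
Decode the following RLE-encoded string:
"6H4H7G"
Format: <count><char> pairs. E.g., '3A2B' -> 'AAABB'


Expanding each <count><char> pair:
  6H -> 'HHHHHH'
  4H -> 'HHHH'
  7G -> 'GGGGGGG'

Decoded = HHHHHHHHHHGGGGGGG


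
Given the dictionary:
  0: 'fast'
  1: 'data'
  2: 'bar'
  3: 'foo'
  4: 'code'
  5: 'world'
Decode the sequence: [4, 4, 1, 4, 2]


Look up each index in the dictionary:
  4 -> 'code'
  4 -> 'code'
  1 -> 'data'
  4 -> 'code'
  2 -> 'bar'

Decoded: "code code data code bar"


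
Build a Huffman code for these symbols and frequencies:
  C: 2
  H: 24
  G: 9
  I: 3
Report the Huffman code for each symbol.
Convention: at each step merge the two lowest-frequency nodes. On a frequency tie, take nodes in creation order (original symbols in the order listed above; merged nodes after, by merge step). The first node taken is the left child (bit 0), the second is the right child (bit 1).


Huffman tree construction:
Step 1: Merge C(2) + I(3) = 5
Step 2: Merge (C+I)(5) + G(9) = 14
Step 3: Merge ((C+I)+G)(14) + H(24) = 38
Read each symbol's code off the tree from the root (left child = 0, right child = 1).

Codes:
  C: 000 (length 3)
  H: 1 (length 1)
  G: 01 (length 2)
  I: 001 (length 3)
Average code length: 57/38 = 1.5000 bits/symbol


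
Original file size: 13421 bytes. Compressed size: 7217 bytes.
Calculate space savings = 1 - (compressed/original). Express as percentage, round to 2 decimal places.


ratio = compressed/original = 7217/13421 = 0.537739
savings = 1 - ratio = 1 - 0.537739 = 0.462261
as a percentage: 0.462261 * 100 = 46.23%

Space savings = 1 - 7217/13421 = 46.23%


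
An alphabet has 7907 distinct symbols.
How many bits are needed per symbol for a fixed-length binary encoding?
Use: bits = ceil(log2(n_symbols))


log2(7907) = 12.9489
Bracket: 2^12 = 4096 < 7907 <= 2^13 = 8192
So ceil(log2(7907)) = 13

bits = ceil(log2(7907)) = ceil(12.9489) = 13 bits


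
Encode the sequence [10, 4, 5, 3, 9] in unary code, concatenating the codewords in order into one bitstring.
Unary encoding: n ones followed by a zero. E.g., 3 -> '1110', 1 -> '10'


Encode each number as n ones followed by a terminating 0:
  10 -> 11111111110 (11 bits)
  4 -> 11110 (5 bits)
  5 -> 111110 (6 bits)
  3 -> 1110 (4 bits)
  9 -> 1111111110 (10 bits)
Total length = 11 + 5 + 6 + 4 + 10 = 36 bits.

Unary([10, 4, 5, 3, 9]) = 111111111101111011111011101111111110 (36 bits)


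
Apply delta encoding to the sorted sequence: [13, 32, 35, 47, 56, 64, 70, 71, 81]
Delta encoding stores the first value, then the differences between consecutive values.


First value: 13
Deltas:
  32 - 13 = 19
  35 - 32 = 3
  47 - 35 = 12
  56 - 47 = 9
  64 - 56 = 8
  70 - 64 = 6
  71 - 70 = 1
  81 - 71 = 10


Delta encoded: [13, 19, 3, 12, 9, 8, 6, 1, 10]


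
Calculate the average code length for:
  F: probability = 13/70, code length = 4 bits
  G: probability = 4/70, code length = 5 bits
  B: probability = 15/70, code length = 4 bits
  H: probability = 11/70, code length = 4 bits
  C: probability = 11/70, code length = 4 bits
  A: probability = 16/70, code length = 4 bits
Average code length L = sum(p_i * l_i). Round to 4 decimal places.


Weighted contributions p_i * l_i:
  F: (13/70) * 4 = 52/70
  G: (4/70) * 5 = 20/70
  B: (15/70) * 4 = 60/70
  H: (11/70) * 4 = 44/70
  C: (11/70) * 4 = 44/70
  A: (16/70) * 4 = 64/70
Sum = (52 + 20 + 60 + 44 + 44 + 64)/70 = 284/70

L = 284/70 = 4.0571 bits/symbol


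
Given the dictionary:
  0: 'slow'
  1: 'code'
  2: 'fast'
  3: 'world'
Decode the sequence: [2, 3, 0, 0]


Look up each index in the dictionary:
  2 -> 'fast'
  3 -> 'world'
  0 -> 'slow'
  0 -> 'slow'

Decoded: "fast world slow slow"


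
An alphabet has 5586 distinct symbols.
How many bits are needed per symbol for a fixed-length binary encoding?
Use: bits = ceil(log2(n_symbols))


log2(5586) = 12.4476
Bracket: 2^12 = 4096 < 5586 <= 2^13 = 8192
So ceil(log2(5586)) = 13

bits = ceil(log2(5586)) = ceil(12.4476) = 13 bits


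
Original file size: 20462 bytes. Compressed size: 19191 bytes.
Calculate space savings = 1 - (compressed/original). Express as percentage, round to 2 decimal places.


ratio = compressed/original = 19191/20462 = 0.937885
savings = 1 - ratio = 1 - 0.937885 = 0.062115
as a percentage: 0.062115 * 100 = 6.21%

Space savings = 1 - 19191/20462 = 6.21%


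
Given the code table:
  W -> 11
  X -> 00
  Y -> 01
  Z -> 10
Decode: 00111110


Decoding:
00 -> X
11 -> W
11 -> W
10 -> Z


Result: XWWZ


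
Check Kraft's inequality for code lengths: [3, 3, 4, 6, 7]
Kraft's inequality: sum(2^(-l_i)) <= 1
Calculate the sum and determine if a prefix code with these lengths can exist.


Sum = 2^(-3) + 2^(-3) + 2^(-4) + 2^(-6) + 2^(-7)
    = 0.125 + 0.125 + 0.0625 + 0.015625 + 0.0078125
    = 43/128 = 0.3359375
Since 0.3359375 <= 1, Kraft's inequality IS satisfied.
A prefix code with these lengths CAN exist.

Kraft sum = 0.3359375. Satisfied.


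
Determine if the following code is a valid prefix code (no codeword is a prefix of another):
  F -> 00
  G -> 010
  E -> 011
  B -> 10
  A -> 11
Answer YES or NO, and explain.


Checking each pair (does one codeword prefix another?):
  F='00' vs G='010': no prefix
  F='00' vs E='011': no prefix
  F='00' vs B='10': no prefix
  F='00' vs A='11': no prefix
  G='010' vs F='00': no prefix
  G='010' vs E='011': no prefix
  G='010' vs B='10': no prefix
  G='010' vs A='11': no prefix
  E='011' vs F='00': no prefix
  E='011' vs G='010': no prefix
  E='011' vs B='10': no prefix
  E='011' vs A='11': no prefix
  B='10' vs F='00': no prefix
  B='10' vs G='010': no prefix
  B='10' vs E='011': no prefix
  B='10' vs A='11': no prefix
  A='11' vs F='00': no prefix
  A='11' vs G='010': no prefix
  A='11' vs E='011': no prefix
  A='11' vs B='10': no prefix
No violation found over all pairs.

YES -- this is a valid prefix code. No codeword is a prefix of any other codeword.


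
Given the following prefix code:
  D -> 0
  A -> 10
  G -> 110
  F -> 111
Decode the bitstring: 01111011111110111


Decoding step by step:
Bits 0 -> D
Bits 111 -> F
Bits 10 -> A
Bits 111 -> F
Bits 111 -> F
Bits 10 -> A
Bits 111 -> F


Decoded message: DFAFFAF


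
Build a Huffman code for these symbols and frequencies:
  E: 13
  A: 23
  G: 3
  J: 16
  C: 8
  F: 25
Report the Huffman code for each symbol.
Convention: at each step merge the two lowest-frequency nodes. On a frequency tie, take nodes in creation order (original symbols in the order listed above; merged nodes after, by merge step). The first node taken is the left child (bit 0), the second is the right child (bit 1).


Huffman tree construction:
Step 1: Merge G(3) + C(8) = 11
Step 2: Merge (G+C)(11) + E(13) = 24
Step 3: Merge J(16) + A(23) = 39
Step 4: Merge ((G+C)+E)(24) + F(25) = 49
Step 5: Merge (J+A)(39) + (((G+C)+E)+F)(49) = 88
Read each symbol's code off the tree from the root (left child = 0, right child = 1).

Codes:
  E: 101 (length 3)
  A: 01 (length 2)
  G: 1000 (length 4)
  J: 00 (length 2)
  C: 1001 (length 4)
  F: 11 (length 2)
Average code length: 211/88 = 2.3977 bits/symbol


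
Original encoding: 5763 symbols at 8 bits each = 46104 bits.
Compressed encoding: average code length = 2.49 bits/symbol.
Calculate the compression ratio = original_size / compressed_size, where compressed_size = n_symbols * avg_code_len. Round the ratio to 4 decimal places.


original_size = n_symbols * orig_bits = 5763 * 8 = 46104 bits
compressed_size = n_symbols * avg_code_len = 5763 * 2.49 = 14349.87 bits
ratio = original_size / compressed_size = 46104 / 14349.87 = 3.2129

Compression ratio = 3.2129


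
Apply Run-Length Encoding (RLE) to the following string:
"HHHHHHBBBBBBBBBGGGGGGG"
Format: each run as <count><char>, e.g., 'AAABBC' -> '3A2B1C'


Scanning runs left to right:
  i=0: run of 'H' x 6 -> '6H'
  i=6: run of 'B' x 9 -> '9B'
  i=15: run of 'G' x 7 -> '7G'

RLE = 6H9B7G


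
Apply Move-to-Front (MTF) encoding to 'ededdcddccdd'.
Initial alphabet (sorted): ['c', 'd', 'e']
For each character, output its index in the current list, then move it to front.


MTF encoding:
'e': index 2 in ['c', 'd', 'e'] -> ['e', 'c', 'd']
'd': index 2 in ['e', 'c', 'd'] -> ['d', 'e', 'c']
'e': index 1 in ['d', 'e', 'c'] -> ['e', 'd', 'c']
'd': index 1 in ['e', 'd', 'c'] -> ['d', 'e', 'c']
'd': index 0 in ['d', 'e', 'c'] -> ['d', 'e', 'c']
'c': index 2 in ['d', 'e', 'c'] -> ['c', 'd', 'e']
'd': index 1 in ['c', 'd', 'e'] -> ['d', 'c', 'e']
'd': index 0 in ['d', 'c', 'e'] -> ['d', 'c', 'e']
'c': index 1 in ['d', 'c', 'e'] -> ['c', 'd', 'e']
'c': index 0 in ['c', 'd', 'e'] -> ['c', 'd', 'e']
'd': index 1 in ['c', 'd', 'e'] -> ['d', 'c', 'e']
'd': index 0 in ['d', 'c', 'e'] -> ['d', 'c', 'e']


Output: [2, 2, 1, 1, 0, 2, 1, 0, 1, 0, 1, 0]


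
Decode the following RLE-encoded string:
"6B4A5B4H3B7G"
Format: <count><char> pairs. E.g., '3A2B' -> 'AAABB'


Expanding each <count><char> pair:
  6B -> 'BBBBBB'
  4A -> 'AAAA'
  5B -> 'BBBBB'
  4H -> 'HHHH'
  3B -> 'BBB'
  7G -> 'GGGGGGG'

Decoded = BBBBBBAAAABBBBBHHHHBBBGGGGGGG


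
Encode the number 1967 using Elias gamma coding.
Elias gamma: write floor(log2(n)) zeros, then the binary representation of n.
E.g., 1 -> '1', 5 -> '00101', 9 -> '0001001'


num_bits = floor(log2(1967)) + 1 = 11
leading_zeros = num_bits - 1 = 10
binary(1967) = 11110101111

Elias gamma(1967) = '0000000000' + '11110101111' = 000000000011110101111 (21 bits)


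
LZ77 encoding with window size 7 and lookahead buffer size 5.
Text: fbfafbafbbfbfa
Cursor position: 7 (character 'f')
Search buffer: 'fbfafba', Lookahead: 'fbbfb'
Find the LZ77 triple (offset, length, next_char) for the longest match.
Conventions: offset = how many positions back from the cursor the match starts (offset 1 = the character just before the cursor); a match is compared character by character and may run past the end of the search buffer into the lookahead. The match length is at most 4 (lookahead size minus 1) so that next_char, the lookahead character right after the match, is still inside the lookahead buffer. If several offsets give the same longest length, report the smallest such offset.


Try each offset into the search buffer:
  offset=1 (pos 6, char 'a'): match length 0
  offset=2 (pos 5, char 'b'): match length 0
  offset=3 (pos 4, char 'f'): match length 2
  offset=4 (pos 3, char 'a'): match length 0
  offset=5 (pos 2, char 'f'): match length 1
  offset=6 (pos 1, char 'b'): match length 0
  offset=7 (pos 0, char 'f'): match length 2
Longest match has length 2, found at offsets 3, 7; take the smallest, offset 3.
next_char = character at position 7 + 2 = 9 -> 'b'

Best match: offset=3, length=2 (matching 'fb' starting at position 4)
LZ77 triple: (3, 2, 'b')


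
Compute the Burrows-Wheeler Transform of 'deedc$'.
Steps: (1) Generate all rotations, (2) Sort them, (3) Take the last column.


Rotations (sorted):
  0: $deedc -> last char: c
  1: c$deed -> last char: d
  2: dc$dee -> last char: e
  3: deedc$ -> last char: $
  4: edc$de -> last char: e
  5: eedc$d -> last char: d


BWT = cde$ed


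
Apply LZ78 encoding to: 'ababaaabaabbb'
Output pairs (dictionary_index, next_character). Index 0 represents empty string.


LZ78 encoding steps:
Dictionary: {0: ''}
Step 1: w='' (idx 0), next='a' -> output (0, 'a'), add 'a' as idx 1
Step 2: w='' (idx 0), next='b' -> output (0, 'b'), add 'b' as idx 2
Step 3: w='a' (idx 1), next='b' -> output (1, 'b'), add 'ab' as idx 3
Step 4: w='a' (idx 1), next='a' -> output (1, 'a'), add 'aa' as idx 4
Step 5: w='ab' (idx 3), next='a' -> output (3, 'a'), add 'aba' as idx 5
Step 6: w='ab' (idx 3), next='b' -> output (3, 'b'), add 'abb' as idx 6
Step 7: w='b' (idx 2), end of input -> output (2, '')


Encoded: [(0, 'a'), (0, 'b'), (1, 'b'), (1, 'a'), (3, 'a'), (3, 'b'), (2, '')]


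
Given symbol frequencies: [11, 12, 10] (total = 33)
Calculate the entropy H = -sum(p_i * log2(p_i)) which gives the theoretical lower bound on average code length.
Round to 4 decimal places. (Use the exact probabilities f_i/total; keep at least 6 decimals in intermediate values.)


Per-symbol terms -p_i * log2(p_i) with p_i = f_i/33:
  p = 11/33 = 0.333333: log2(p) = -1.584963, -p*log2(p) = 0.528321
  p = 12/33 = 0.363636: log2(p) = -1.459432, -p*log2(p) = 0.530702
  p = 10/33 = 0.303030: log2(p) = -1.722466, -p*log2(p) = 0.521959
H = 0.528321 + 0.530702 + 0.521959 = 1.580982

H = 1.581 bits/symbol


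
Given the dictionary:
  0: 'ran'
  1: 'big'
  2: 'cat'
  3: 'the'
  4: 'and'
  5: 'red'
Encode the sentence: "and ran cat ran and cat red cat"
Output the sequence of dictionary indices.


Look up each word in the dictionary:
  'and' -> 4
  'ran' -> 0
  'cat' -> 2
  'ran' -> 0
  'and' -> 4
  'cat' -> 2
  'red' -> 5
  'cat' -> 2

Encoded: [4, 0, 2, 0, 4, 2, 5, 2]


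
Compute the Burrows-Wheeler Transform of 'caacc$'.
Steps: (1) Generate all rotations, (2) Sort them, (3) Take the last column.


Rotations (sorted):
  0: $caacc -> last char: c
  1: aacc$c -> last char: c
  2: acc$ca -> last char: a
  3: c$caac -> last char: c
  4: caacc$ -> last char: $
  5: cc$caa -> last char: a


BWT = ccac$a


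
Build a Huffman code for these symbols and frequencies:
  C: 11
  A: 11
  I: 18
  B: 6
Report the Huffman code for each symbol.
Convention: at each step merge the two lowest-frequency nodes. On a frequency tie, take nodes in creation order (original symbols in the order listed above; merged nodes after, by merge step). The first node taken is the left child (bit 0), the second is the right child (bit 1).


Huffman tree construction:
Step 1: Merge B(6) + C(11) = 17
Step 2: Merge A(11) + (B+C)(17) = 28
Step 3: Merge I(18) + (A+(B+C))(28) = 46
Read each symbol's code off the tree from the root (left child = 0, right child = 1).

Codes:
  C: 111 (length 3)
  A: 10 (length 2)
  I: 0 (length 1)
  B: 110 (length 3)
Average code length: 91/46 = 1.9783 bits/symbol


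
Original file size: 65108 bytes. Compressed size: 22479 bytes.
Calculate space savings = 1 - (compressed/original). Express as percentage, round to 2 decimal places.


ratio = compressed/original = 22479/65108 = 0.345257
savings = 1 - ratio = 1 - 0.345257 = 0.654743
as a percentage: 0.654743 * 100 = 65.47%

Space savings = 1 - 22479/65108 = 65.47%


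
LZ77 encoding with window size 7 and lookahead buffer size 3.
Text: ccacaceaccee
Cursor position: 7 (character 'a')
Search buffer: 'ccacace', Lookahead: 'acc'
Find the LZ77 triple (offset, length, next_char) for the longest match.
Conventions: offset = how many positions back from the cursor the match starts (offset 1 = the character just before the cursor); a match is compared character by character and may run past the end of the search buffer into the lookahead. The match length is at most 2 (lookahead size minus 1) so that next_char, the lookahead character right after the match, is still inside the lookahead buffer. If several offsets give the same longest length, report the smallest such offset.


Try each offset into the search buffer:
  offset=1 (pos 6, char 'e'): match length 0
  offset=2 (pos 5, char 'c'): match length 0
  offset=3 (pos 4, char 'a'): match length 2
  offset=4 (pos 3, char 'c'): match length 0
  offset=5 (pos 2, char 'a'): match length 2
  offset=6 (pos 1, char 'c'): match length 0
  offset=7 (pos 0, char 'c'): match length 0
Longest match has length 2, found at offsets 3, 5; take the smallest, offset 3.
next_char = character at position 7 + 2 = 9 -> 'c'

Best match: offset=3, length=2 (matching 'ac' starting at position 4)
LZ77 triple: (3, 2, 'c')


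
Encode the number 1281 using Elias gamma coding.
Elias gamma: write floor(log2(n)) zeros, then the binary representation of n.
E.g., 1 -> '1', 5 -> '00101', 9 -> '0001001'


num_bits = floor(log2(1281)) + 1 = 11
leading_zeros = num_bits - 1 = 10
binary(1281) = 10100000001

Elias gamma(1281) = '0000000000' + '10100000001' = 000000000010100000001 (21 bits)


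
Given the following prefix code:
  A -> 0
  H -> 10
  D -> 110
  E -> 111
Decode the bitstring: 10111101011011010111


Decoding step by step:
Bits 10 -> H
Bits 111 -> E
Bits 10 -> H
Bits 10 -> H
Bits 110 -> D
Bits 110 -> D
Bits 10 -> H
Bits 111 -> E


Decoded message: HEHHDDHE


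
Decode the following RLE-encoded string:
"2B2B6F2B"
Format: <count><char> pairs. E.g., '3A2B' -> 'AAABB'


Expanding each <count><char> pair:
  2B -> 'BB'
  2B -> 'BB'
  6F -> 'FFFFFF'
  2B -> 'BB'

Decoded = BBBBFFFFFFBB


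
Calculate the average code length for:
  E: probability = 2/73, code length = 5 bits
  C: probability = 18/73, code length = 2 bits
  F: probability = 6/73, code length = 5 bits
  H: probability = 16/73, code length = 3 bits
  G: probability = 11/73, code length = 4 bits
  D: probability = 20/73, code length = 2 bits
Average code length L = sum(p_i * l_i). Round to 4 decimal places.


Weighted contributions p_i * l_i:
  E: (2/73) * 5 = 10/73
  C: (18/73) * 2 = 36/73
  F: (6/73) * 5 = 30/73
  H: (16/73) * 3 = 48/73
  G: (11/73) * 4 = 44/73
  D: (20/73) * 2 = 40/73
Sum = (10 + 36 + 30 + 48 + 44 + 40)/73 = 208/73

L = 208/73 = 2.8493 bits/symbol


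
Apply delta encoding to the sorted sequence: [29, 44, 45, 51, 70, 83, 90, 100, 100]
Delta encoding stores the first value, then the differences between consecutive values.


First value: 29
Deltas:
  44 - 29 = 15
  45 - 44 = 1
  51 - 45 = 6
  70 - 51 = 19
  83 - 70 = 13
  90 - 83 = 7
  100 - 90 = 10
  100 - 100 = 0


Delta encoded: [29, 15, 1, 6, 19, 13, 7, 10, 0]


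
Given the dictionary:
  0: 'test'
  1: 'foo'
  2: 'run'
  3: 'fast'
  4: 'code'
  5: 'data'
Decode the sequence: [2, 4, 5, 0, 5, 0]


Look up each index in the dictionary:
  2 -> 'run'
  4 -> 'code'
  5 -> 'data'
  0 -> 'test'
  5 -> 'data'
  0 -> 'test'

Decoded: "run code data test data test"


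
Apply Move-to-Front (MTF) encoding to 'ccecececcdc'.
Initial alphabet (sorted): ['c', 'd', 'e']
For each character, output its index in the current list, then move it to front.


MTF encoding:
'c': index 0 in ['c', 'd', 'e'] -> ['c', 'd', 'e']
'c': index 0 in ['c', 'd', 'e'] -> ['c', 'd', 'e']
'e': index 2 in ['c', 'd', 'e'] -> ['e', 'c', 'd']
'c': index 1 in ['e', 'c', 'd'] -> ['c', 'e', 'd']
'e': index 1 in ['c', 'e', 'd'] -> ['e', 'c', 'd']
'c': index 1 in ['e', 'c', 'd'] -> ['c', 'e', 'd']
'e': index 1 in ['c', 'e', 'd'] -> ['e', 'c', 'd']
'c': index 1 in ['e', 'c', 'd'] -> ['c', 'e', 'd']
'c': index 0 in ['c', 'e', 'd'] -> ['c', 'e', 'd']
'd': index 2 in ['c', 'e', 'd'] -> ['d', 'c', 'e']
'c': index 1 in ['d', 'c', 'e'] -> ['c', 'd', 'e']


Output: [0, 0, 2, 1, 1, 1, 1, 1, 0, 2, 1]


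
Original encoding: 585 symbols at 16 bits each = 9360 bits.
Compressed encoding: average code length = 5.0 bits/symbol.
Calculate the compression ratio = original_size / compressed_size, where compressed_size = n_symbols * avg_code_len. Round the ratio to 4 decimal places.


original_size = n_symbols * orig_bits = 585 * 16 = 9360 bits
compressed_size = n_symbols * avg_code_len = 585 * 5.0 = 2925.0 bits
ratio = original_size / compressed_size = 9360 / 2925.0 = 3.2

Compression ratio = 3.2


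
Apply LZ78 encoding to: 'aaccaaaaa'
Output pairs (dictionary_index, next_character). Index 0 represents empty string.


LZ78 encoding steps:
Dictionary: {0: ''}
Step 1: w='' (idx 0), next='a' -> output (0, 'a'), add 'a' as idx 1
Step 2: w='a' (idx 1), next='c' -> output (1, 'c'), add 'ac' as idx 2
Step 3: w='' (idx 0), next='c' -> output (0, 'c'), add 'c' as idx 3
Step 4: w='a' (idx 1), next='a' -> output (1, 'a'), add 'aa' as idx 4
Step 5: w='aa' (idx 4), next='a' -> output (4, 'a'), add 'aaa' as idx 5


Encoded: [(0, 'a'), (1, 'c'), (0, 'c'), (1, 'a'), (4, 'a')]


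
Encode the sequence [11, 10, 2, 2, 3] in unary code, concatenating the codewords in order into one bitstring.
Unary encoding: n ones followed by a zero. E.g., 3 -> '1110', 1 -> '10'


Encode each number as n ones followed by a terminating 0:
  11 -> 111111111110 (12 bits)
  10 -> 11111111110 (11 bits)
  2 -> 110 (3 bits)
  2 -> 110 (3 bits)
  3 -> 1110 (4 bits)
Total length = 12 + 11 + 3 + 3 + 4 = 33 bits.

Unary([11, 10, 2, 2, 3]) = 111111111110111111111101101101110 (33 bits)


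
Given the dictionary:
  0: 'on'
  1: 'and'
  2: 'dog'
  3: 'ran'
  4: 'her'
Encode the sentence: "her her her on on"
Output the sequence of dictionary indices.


Look up each word in the dictionary:
  'her' -> 4
  'her' -> 4
  'her' -> 4
  'on' -> 0
  'on' -> 0

Encoded: [4, 4, 4, 0, 0]


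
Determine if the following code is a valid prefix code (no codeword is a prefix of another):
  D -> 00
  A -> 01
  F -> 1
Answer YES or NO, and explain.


Checking each pair (does one codeword prefix another?):
  D='00' vs A='01': no prefix
  D='00' vs F='1': no prefix
  A='01' vs D='00': no prefix
  A='01' vs F='1': no prefix
  F='1' vs D='00': no prefix
  F='1' vs A='01': no prefix
No violation found over all pairs.

YES -- this is a valid prefix code. No codeword is a prefix of any other codeword.


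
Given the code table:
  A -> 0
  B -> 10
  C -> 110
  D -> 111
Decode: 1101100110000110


Decoding:
110 -> C
110 -> C
0 -> A
110 -> C
0 -> A
0 -> A
0 -> A
110 -> C


Result: CCACAAAC


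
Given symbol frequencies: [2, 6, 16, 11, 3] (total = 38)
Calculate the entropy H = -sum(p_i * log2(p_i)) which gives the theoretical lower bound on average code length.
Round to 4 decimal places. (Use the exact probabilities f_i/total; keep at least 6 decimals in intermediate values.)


Per-symbol terms -p_i * log2(p_i) with p_i = f_i/38:
  p = 2/38 = 0.052632: log2(p) = -4.247928, -p*log2(p) = 0.223575
  p = 6/38 = 0.157895: log2(p) = -2.662965, -p*log2(p) = 0.420468
  p = 16/38 = 0.421053: log2(p) = -1.247928, -p*log2(p) = 0.525443
  p = 11/38 = 0.289474: log2(p) = -1.788496, -p*log2(p) = 0.517722
  p = 3/38 = 0.078947: log2(p) = -3.662965, -p*log2(p) = 0.289181
H = 0.223575 + 0.420468 + 0.525443 + 0.517722 + 0.289181 = 1.976389

H = 1.9764 bits/symbol


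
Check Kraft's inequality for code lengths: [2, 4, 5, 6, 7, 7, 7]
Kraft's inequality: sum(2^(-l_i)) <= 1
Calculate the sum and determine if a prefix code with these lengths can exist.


Sum = 2^(-2) + 2^(-4) + 2^(-5) + 2^(-6) + 2^(-7) + 2^(-7) + 2^(-7)
    = 0.25 + 0.0625 + 0.03125 + 0.015625 + 0.0078125 + 0.0078125 + 0.0078125
    = 49/128 = 0.3828125
Since 0.3828125 <= 1, Kraft's inequality IS satisfied.
A prefix code with these lengths CAN exist.

Kraft sum = 0.3828125. Satisfied.


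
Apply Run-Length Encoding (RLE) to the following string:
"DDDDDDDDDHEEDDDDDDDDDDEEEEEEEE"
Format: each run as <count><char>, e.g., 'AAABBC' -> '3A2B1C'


Scanning runs left to right:
  i=0: run of 'D' x 9 -> '9D'
  i=9: run of 'H' x 1 -> '1H'
  i=10: run of 'E' x 2 -> '2E'
  i=12: run of 'D' x 10 -> '10D'
  i=22: run of 'E' x 8 -> '8E'

RLE = 9D1H2E10D8E


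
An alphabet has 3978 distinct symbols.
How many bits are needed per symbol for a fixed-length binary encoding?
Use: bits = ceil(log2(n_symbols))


log2(3978) = 11.9578
Bracket: 2^11 = 2048 < 3978 <= 2^12 = 4096
So ceil(log2(3978)) = 12

bits = ceil(log2(3978)) = ceil(11.9578) = 12 bits


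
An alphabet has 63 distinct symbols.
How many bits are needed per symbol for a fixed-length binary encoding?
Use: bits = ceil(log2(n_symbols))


log2(63) = 5.9773
Bracket: 2^5 = 32 < 63 <= 2^6 = 64
So ceil(log2(63)) = 6

bits = ceil(log2(63)) = ceil(5.9773) = 6 bits


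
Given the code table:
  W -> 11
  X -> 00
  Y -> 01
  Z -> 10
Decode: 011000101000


Decoding:
01 -> Y
10 -> Z
00 -> X
10 -> Z
10 -> Z
00 -> X


Result: YZXZZX


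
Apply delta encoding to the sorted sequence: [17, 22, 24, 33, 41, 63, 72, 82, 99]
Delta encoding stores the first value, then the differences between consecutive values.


First value: 17
Deltas:
  22 - 17 = 5
  24 - 22 = 2
  33 - 24 = 9
  41 - 33 = 8
  63 - 41 = 22
  72 - 63 = 9
  82 - 72 = 10
  99 - 82 = 17


Delta encoded: [17, 5, 2, 9, 8, 22, 9, 10, 17]


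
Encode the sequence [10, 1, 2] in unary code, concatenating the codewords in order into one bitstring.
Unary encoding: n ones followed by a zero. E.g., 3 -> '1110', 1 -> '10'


Encode each number as n ones followed by a terminating 0:
  10 -> 11111111110 (11 bits)
  1 -> 10 (2 bits)
  2 -> 110 (3 bits)
Total length = 11 + 2 + 3 = 16 bits.

Unary([10, 1, 2]) = 1111111111010110 (16 bits)
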